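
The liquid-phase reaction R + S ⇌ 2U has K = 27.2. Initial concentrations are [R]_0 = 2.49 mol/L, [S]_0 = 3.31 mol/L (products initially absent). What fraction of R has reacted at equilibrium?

Let X = conversion of R; extent ξ = 2.49·X mol/L.
Concentrations: [R] = 2.49 − 2.49X; [S] = 3.31 − 2.49X; [U] = 4.98X.
K = [U]^2 / ([R] [S]).
Solving K = 27.2 for X ∈ (0,1): X = 0.812.

X = 0.812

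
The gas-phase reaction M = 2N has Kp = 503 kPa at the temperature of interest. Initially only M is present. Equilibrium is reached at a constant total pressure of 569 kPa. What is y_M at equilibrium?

y_M = 0.403

Let X = conversion of M (basis 1 mol M); extent of reaction ξ = X.
Mole table: n_M = 1 − X; n_N = 2X.
n_T = Σnᵢ = 1 + X.
y_i = n_i/n_T, p_i = y_i·P. Kp = p_N^2 / (p_M).
This yields a degree-2 equation in X; solving on (0,1), X = 0.425.
Then n_M = 0.575, n_T = 1.43, so y_M = 0.403.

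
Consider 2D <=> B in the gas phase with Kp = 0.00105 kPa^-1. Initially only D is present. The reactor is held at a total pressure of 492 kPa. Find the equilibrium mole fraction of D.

y_D = 0.727

Take 1 mol D as basis and let X be its fractional conversion, so ξ = 0.5X.
Moles: n_D = 1 − X; n_B = 0.5X.
Total moles n_T = 1 − 0.5X.
y_i = n_i/n_T, p_i = y_i·P. Kp = p_B / (p_D^2).
Setting this equal to 0.00105 kPa^-1 and taking the physical root (0 < X < 1) gives X = 0.429.
Then n_D = 0.571, n_T = 0.786, so y_D = 0.727.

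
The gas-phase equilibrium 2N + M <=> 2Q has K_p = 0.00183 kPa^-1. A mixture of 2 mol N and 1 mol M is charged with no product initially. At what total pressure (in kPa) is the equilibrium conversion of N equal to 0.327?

Let X = conversion of N (basis 2 mol N); extent of reaction ξ = X.
Moles: n_N = 2 − 2X; n_M = 1 − X; n_Q = 2X.
Total moles n_T = 3 − X.
K_p = p_Q^2 / (p_N^2 p_M) with p_i = (n_i/n_T)·P.
At X = 0.327: the mole-fraction product g(X) = Π y_i^ν_i = 0.9377. Since K_p = g(X)·P^{-1}, P = (g/K_p)^(1/1) = (0.9377/0.00183)^(1/1) = 512 kPa.

P = 512 kPa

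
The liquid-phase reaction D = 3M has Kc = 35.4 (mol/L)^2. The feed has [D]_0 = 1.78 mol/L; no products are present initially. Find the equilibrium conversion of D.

X = 0.565

Let X = conversion of D; extent ξ = 1.78·X mol/L.
Concentrations: [D] = 1.78 − 1.78X; [M] = 5.34X.
Kc = [M]^3 / ([D]).
Setting equal to 35.4 and solving for X on (0,1) gives X = 0.565.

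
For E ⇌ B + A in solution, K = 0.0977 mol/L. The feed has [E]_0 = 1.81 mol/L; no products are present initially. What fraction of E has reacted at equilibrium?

X = 0.207

Let X = conversion of E; extent ξ = 1.81·X mol/L.
Concentrations: [E] = 1.81 − 1.81X; [B] = 1.81X; [A] = 1.81X.
K = [B] [A] / ([E]).
Equating to 0.0977 mol/L: the physical root is X = 0.207.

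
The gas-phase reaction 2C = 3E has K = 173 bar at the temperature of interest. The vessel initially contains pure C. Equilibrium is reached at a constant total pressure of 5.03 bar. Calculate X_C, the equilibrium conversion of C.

Let X = conversion of C (basis 1 mol C); extent of reaction ξ = 0.5X.
Species balance: n_C = 1 − X; n_E = 1.5X.
Summing: n_T = 1 + 0.5X.
With p_i = (n_i/n_T)P, K = p_E^3 / (p_C^2).
This yields a degree-3 equation in X; solving on (0,1), X = 0.808.

X = 0.808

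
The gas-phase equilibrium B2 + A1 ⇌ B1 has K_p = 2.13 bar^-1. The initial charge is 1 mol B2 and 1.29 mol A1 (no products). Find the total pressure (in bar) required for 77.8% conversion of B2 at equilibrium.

P = 4.86 bar

Let X = conversion of B2 (basis 1 mol B2); extent of reaction ξ = X.
At extent ξ: n_B2 = 1 − X; n_A1 = 1.29 − X; n_B1 = X.
Total moles n_T = 2.29 − X.
K_p = p_B1 / (p_B2 p_A1) with p_i = (n_i/n_T)·P.
At X = 0.778: the mole-fraction product g(X) = Π y_i^ν_i = 10.35. Since K_p = g(X)·P^{-1}, P = (g/K_p)^(1/1) = (10.35/2.13)^(1/1) = 4.86 bar.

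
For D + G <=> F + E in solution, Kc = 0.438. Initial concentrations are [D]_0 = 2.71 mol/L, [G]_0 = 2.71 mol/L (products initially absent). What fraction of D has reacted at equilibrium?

X = 0.398

Let X = conversion of D; extent ξ = 2.71·X mol/L.
Concentrations: [D] = 2.71 − 2.71X; [G] = 2.71 − 2.71X; [F] = 2.71X; [E] = 2.71X.
Kc = [F] [E] / ([D] [G]).
Equating to 0.438: the physical root is X = 0.398.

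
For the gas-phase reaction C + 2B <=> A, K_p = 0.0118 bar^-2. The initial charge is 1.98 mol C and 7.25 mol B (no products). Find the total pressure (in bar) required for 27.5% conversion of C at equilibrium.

P = 7.49 bar

Take 1.98 mol C as basis and let X be its fractional conversion, so ξ = 1.98X.
Mole table: n_C = 1.98 − 1.98X; n_B = 7.25 − 3.96X; n_A = 1.98X.
n_T = Σnᵢ = 9.23 − 3.96X.
K_p = p_A / (p_C p_B^2) with p_i = (n_i/n_T)·P.
At X = 0.275: the mole-fraction product g(X) = Π y_i^ν_i = 0.6623. Since K_p = g(X)·P^{-2}, P = (g/K_p)^(1/2) = (0.6623/0.0118)^(1/2) = 7.49 bar.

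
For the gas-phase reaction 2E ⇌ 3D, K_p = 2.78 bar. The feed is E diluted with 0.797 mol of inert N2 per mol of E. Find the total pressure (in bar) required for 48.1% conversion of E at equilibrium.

Take 1 mol E as basis and let X be its fractional conversion, so ξ = 0.5X.
Mole table: n_E = 1 − X; n_D = 1.5X; n_I = 0.797 (inert).
Total moles n_T = 1.8 + 0.5X.
K_p = p_D^3 / (p_E^2) with p_i = (n_i/n_T)·P.
At X = 0.481: the mole-fraction product g(X) = Π y_i^ν_i = 0.6843. Since K_p = g(X)·P^{1}, P = (K_p/g)^(1/1) = (2.78/0.6843)^(1/1) = 4.06 bar.

P = 4.06 bar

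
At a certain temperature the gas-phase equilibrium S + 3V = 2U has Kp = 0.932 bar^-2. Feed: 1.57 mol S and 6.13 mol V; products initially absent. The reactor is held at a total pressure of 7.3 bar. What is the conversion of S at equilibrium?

X = 0.815

Basis: 1.57 mol S initially; let X = conversion of S. Extent ξ = 1.57X.
Moles: n_S = 1.57 − 1.57X; n_V = 6.13 − 4.71X; n_U = 3.14X.
Summing: n_T = 7.7 − 3.14X.
y_i = n_i/n_T, p_i = y_i·P. Kp = p_U^2 / (p_S p_V^3).
Substituting and setting equal to 0.932 bar^-2 gives a polynomial in X; the root in (0,1) is X = 0.815.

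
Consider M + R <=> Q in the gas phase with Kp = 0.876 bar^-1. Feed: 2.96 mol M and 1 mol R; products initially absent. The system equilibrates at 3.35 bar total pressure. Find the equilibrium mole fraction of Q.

y_Q = 0.204

Let X = conversion of R (basis 1 mol R); extent of reaction ξ = X.
At extent ξ: n_M = 2.96 − X; n_R = 1 − X; n_Q = X.
n_T = Σnᵢ = 3.96 − X.
Mole fractions y_i = n_i/n_T; Kp = p_Q / (p_M p_R) with p_i = y_i·P.
Substituting and setting equal to 0.876 bar^-1 gives a polynomial in X; the root in (0,1) is X = 0.671.
Then n_Q = 0.671, n_T = 3.29, so y_Q = 0.204.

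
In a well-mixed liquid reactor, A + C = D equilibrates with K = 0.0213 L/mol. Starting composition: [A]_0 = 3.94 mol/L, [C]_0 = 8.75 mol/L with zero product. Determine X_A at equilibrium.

Let X = conversion of A; extent ξ = 3.94·X mol/L.
Concentrations: [A] = 3.94 − 3.94X; [C] = 8.75 − 3.94X; [D] = 3.94X.
K = [D] / ([A] [C]).
This equals 0.0213 at X = 0.148 (the root in 0 < X < 1).

X = 0.148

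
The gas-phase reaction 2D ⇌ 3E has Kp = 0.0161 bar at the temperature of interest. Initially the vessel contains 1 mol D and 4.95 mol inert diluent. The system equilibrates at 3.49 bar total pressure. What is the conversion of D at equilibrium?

X = 0.177

Basis: 1 mol D initially; let X = conversion of D. Extent ξ = 0.5X.
Species balance: n_D = 1 − X; n_E = 1.5X; n_I = 4.95 (inert).
n_T = Σnᵢ = 5.95 + 0.5X.
y_i = n_i/n_T, p_i = y_i·P. Kp = p_E^3 / (p_D^2).
This yields a degree-3 equation in X; solving on (0,1), X = 0.177.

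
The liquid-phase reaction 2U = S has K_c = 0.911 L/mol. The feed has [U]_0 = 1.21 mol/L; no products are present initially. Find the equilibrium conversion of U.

Let X = conversion of U; extent ξ = 1.21X/2 mol/L.
Concentrations: [U] = 1.21 − 1.21X; [S] = 0.605X.
K_c = [S] / ([U]^2).
Setting equal to 0.911 and solving for X on (0,1) gives X = 0.516.

X = 0.516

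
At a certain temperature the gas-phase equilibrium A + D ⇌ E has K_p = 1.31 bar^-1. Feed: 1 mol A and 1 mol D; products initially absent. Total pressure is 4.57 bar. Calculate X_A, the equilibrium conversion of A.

Let X = conversion of A (basis 1 mol A); extent of reaction ξ = X.
Mole table: n_A = 1 − X; n_D = 1 − X; n_E = X.
n_T = Σnᵢ = 2 − X.
With p_i = (n_i/n_T)P, K_p = p_E / (p_A p_D).
This yields a degree-2 equation in X; solving on (0,1), X = 0.622.

X = 0.622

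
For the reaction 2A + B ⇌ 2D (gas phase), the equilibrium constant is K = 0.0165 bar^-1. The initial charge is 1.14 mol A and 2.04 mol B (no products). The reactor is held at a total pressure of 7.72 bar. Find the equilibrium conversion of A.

X = 0.220

Basis: 1.14 mol A initially; let X = conversion of A. Extent ξ = 0.57X.
Moles: n_A = 1.14 − 1.14X; n_B = 2.04 − 0.57X; n_D = 1.14X.
n_T = Σnᵢ = 3.18 − 0.57X.
Mole fractions y_i = n_i/n_T; K = p_D^2 / (p_A^2 p_B) with p_i = y_i·P.
Substituting and setting equal to 0.0165 bar^-1 gives a polynomial in X; the root in (0,1) is X = 0.220.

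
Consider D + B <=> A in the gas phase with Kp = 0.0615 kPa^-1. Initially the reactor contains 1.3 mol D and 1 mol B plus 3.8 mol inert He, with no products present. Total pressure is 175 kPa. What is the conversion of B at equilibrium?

X = 0.583

Let X = conversion of B (basis 1 mol B); extent of reaction ξ = X.
At extent ξ: n_D = 1.3 − X; n_B = 1 − X; n_A = X; n_I = 3.8 (inert).
Total moles n_T = 6.1 − X.
With p_i = (n_i/n_T)P, Kp = p_A / (p_D p_B).
This yields a degree-2 equation in X; solving on (0,1), X = 0.583.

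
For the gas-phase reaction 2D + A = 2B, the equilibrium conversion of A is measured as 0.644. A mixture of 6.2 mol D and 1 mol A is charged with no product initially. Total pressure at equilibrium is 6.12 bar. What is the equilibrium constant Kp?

Kp = 0.207 bar^-1

Let X = conversion of A (basis 1 mol A); extent of reaction ξ = X.
Species balance: n_D = 6.2 − 2X; n_A = 1 − X; n_B = 2X.
n_T = Σnᵢ = 7.2 − X.
At X = 0.644: n_D = 4.91, n_A = 0.356, n_B = 1.29, n_T = 6.56.
p_i = (n_i/n_T)·P. Kp = p_B^2 / (p_D^2 p_A) = 0.207 bar^-1.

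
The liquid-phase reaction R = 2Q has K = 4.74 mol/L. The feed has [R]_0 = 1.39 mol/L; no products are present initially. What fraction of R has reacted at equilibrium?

Let X = conversion of R; extent ξ = 1.39·X mol/L.
Concentrations: [R] = 1.39 − 1.39X; [Q] = 2.78X.
K = [Q]^2 / ([R]).
Solving K = 4.74 for X ∈ (0,1): X = 0.591.

X = 0.591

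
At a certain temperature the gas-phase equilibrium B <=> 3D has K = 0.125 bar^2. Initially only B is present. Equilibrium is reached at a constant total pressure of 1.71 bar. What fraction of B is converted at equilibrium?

X = 0.130

Basis: 1 mol B initially; let X = conversion of B. Extent ξ = X.
Mole table: n_B = 1 − X; n_D = 3X.
Summing: n_T = 1 + 2X.
With p_i = (n_i/n_T)P, K = p_D^3 / (p_B).
Substituting and setting equal to 0.125 bar^2 gives a polynomial in X; the root in (0,1) is X = 0.130.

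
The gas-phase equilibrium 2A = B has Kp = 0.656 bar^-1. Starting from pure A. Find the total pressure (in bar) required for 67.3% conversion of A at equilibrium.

P = 3.18 bar

Take 1 mol A as basis and let X be its fractional conversion, so ξ = 0.5X.
At extent ξ: n_A = 1 − X; n_B = 0.5X.
Summing: n_T = 1 − 0.5X.
Kp = p_B / (p_A^2) with p_i = (n_i/n_T)·P.
At X = 0.673: the mole-fraction product g(X) = Π y_i^ν_i = 2.088. Since Kp = g(X)·P^{-1}, P = (g/Kp)^(1/1) = (2.088/0.656)^(1/1) = 3.18 bar.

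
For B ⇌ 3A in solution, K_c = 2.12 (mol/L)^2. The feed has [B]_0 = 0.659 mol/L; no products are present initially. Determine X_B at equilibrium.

Let X = conversion of B; extent ξ = 0.659·X mol/L.
Concentrations: [B] = 0.659 − 0.659X; [A] = 1.98X.
K_c = [A]^3 / ([B]).
This equals 2.12 at X = 0.460 (the root in 0 < X < 1).

X = 0.460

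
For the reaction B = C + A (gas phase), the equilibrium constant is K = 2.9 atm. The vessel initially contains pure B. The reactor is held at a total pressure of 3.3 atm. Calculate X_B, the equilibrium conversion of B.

Let X = conversion of B (basis 1 mol B); extent of reaction ξ = X.
Mole table: n_B = 1 − X; n_C = X; n_A = X.
n_T = Σnᵢ = 1 + X.
With p_i = (n_i/n_T)P, K = p_C p_A / (p_B).
Setting this equal to 2.9 atm and taking the physical root (0 < X < 1) gives X = 0.684.

X = 0.684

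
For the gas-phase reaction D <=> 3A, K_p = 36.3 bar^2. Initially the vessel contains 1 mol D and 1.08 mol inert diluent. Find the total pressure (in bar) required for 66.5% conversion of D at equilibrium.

P = 4.22 bar

Let X = conversion of D (basis 1 mol D); extent of reaction ξ = X.
Species balance: n_D = 1 − X; n_A = 3X; n_I = 1.08 (inert).
Total moles n_T = 2.08 + 2X.
K_p = p_A^3 / (p_D) with p_i = (n_i/n_T)·P.
At X = 0.665: the mole-fraction product g(X) = Π y_i^ν_i = 2.038. Since K_p = g(X)·P^{2}, P = (K_p/g)^(1/2) = (36.3/2.038)^(1/2) = 4.22 bar.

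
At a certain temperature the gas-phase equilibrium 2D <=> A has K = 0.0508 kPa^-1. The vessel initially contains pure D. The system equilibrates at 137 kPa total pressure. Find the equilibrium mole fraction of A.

y_A = 0.686

Basis: 1 mol D initially; let X = conversion of D. Extent ξ = 0.5X.
Moles: n_D = 1 − X; n_A = 0.5X.
Summing: n_T = 1 − 0.5X.
y_i = n_i/n_T, p_i = y_i·P. K = p_A / (p_D^2).
This yields a degree-2 equation in X; solving on (0,1), X = 0.814.
Then n_A = 0.407, n_T = 0.593, so y_A = 0.686.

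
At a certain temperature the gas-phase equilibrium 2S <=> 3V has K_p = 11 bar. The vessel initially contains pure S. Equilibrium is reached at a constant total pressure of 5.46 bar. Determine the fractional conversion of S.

X = 0.542

Take 1 mol S as basis and let X be its fractional conversion, so ξ = 0.5X.
Mole table: n_S = 1 − X; n_V = 1.5X.
Summing: n_T = 1 + 0.5X.
With p_i = (n_i/n_T)P, K_p = p_V^3 / (p_S^2).
Equating to 11 bar and solving on 0 < X < 1: X = 0.542.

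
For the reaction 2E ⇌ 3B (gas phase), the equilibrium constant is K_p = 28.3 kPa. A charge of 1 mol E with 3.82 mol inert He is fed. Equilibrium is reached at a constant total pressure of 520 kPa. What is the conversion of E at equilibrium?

X = 0.330

Take 1 mol E as basis and let X be its fractional conversion, so ξ = 0.5X.
At extent ξ: n_E = 1 − X; n_B = 1.5X; n_I = 3.82 (inert).
n_T = Σnᵢ = 4.82 + 0.5X.
Mole fractions y_i = n_i/n_T; K_p = p_B^3 / (p_E^2) with p_i = y_i·P.
Setting this equal to 28.3 kPa and taking the physical root (0 < X < 1) gives X = 0.330.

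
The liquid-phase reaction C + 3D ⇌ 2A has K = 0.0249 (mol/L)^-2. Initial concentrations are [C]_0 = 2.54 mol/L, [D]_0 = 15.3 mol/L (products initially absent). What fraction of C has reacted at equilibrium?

Let X = conversion of C; extent ξ = 2.54·X mol/L.
Concentrations: [C] = 2.54 − 2.54X; [D] = 15.3 − 7.62X; [A] = 5.08X.
K = [A]^2 / ([C] [D]^3).
Solving K = 0.0249 for X ∈ (0,1): X = 0.745.

X = 0.745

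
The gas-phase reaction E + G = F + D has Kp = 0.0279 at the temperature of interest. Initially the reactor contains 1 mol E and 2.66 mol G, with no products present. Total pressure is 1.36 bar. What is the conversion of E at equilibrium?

Take 1 mol E as basis and let X be its fractional conversion, so ξ = X.
At extent ξ: n_E = 1 − X; n_G = 2.66 − X; n_F = X; n_D = X.
Total moles n_T = 3.66 (Δν = 0, constant).
y_i = n_i/n_T, p_i = y_i·P. Kp = p_F p_D / (p_E p_G).
Substituting and setting equal to 0.0279 gives a polynomial in X; the root in (0,1) is X = 0.229.

X = 0.229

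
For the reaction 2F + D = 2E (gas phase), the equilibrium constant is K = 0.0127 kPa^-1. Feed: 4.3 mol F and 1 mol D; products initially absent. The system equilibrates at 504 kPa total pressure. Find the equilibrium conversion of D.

Let X = conversion of D (basis 1 mol D); extent of reaction ξ = X.
Mole table: n_F = 4.3 − 2X; n_D = 1 − X; n_E = 2X.
Total moles n_T = 5.3 − X.
With p_i = (n_i/n_T)P, K = p_E^2 / (p_F^2 p_D).
This yields a degree-3 equation in X; solving on (0,1), X = 0.775.

X = 0.775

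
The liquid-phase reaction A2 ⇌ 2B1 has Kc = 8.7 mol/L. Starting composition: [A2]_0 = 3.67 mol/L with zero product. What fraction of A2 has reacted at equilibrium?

Let X = conversion of A2; extent ξ = 3.67·X mol/L.
Concentrations: [A2] = 3.67 − 3.67X; [B1] = 7.34X.
Kc = [B1]^2 / ([A2]).
Setting equal to 8.7 and solving for X on (0,1) gives X = 0.529.

X = 0.529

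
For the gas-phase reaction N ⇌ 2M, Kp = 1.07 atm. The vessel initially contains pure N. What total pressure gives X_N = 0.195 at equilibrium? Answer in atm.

Let X = conversion of N (basis 1 mol N); extent of reaction ξ = X.
At extent ξ: n_N = 1 − X; n_M = 2X.
Total moles n_T = 1 + X.
Kp = p_M^2 / (p_N) with p_i = (n_i/n_T)·P.
At X = 0.195: the mole-fraction product g(X) = Π y_i^ν_i = 0.1581. Since Kp = g(X)·P^{1}, P = (Kp/g)^(1/1) = (1.07/0.1581)^(1/1) = 6.77 atm.

P = 6.77 atm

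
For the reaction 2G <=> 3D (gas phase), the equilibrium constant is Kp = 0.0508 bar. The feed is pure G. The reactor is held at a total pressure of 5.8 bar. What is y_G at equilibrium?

y_G = 0.819

Basis: 1 mol G initially; let X = conversion of G. Extent ξ = 0.5X.
Mole table: n_G = 1 − X; n_D = 1.5X.
n_T = Σnᵢ = 1 + 0.5X.
Mole fractions y_i = n_i/n_T; Kp = p_D^3 / (p_G^2) with p_i = y_i·P.
Equating to 0.0508 bar and solving on 0 < X < 1: X = 0.128.
Then n_G = 0.872, n_T = 1.06, so y_G = 0.819.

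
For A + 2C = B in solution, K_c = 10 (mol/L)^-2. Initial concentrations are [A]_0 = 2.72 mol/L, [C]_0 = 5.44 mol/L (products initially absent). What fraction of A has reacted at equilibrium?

Let X = conversion of A; extent ξ = 2.72·X mol/L.
Concentrations: [A] = 2.72 − 2.72X; [C] = 5.44 − 5.44X; [B] = 2.72X.
K_c = [B] / ([A] [C]^2).
This equals 10 at X = 0.857 (the root in 0 < X < 1).

X = 0.857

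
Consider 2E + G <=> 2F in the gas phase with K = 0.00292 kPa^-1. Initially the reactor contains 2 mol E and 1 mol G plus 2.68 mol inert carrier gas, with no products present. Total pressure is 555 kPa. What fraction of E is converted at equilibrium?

Take 2 mol E as basis and let X be its fractional conversion, so ξ = X.
At extent ξ: n_E = 2 − 2X; n_G = 1 − X; n_F = 2X; n_I = 2.68 (inert).
n_T = Σnᵢ = 5.68 − X.
y_i = n_i/n_T, p_i = y_i·P. K = p_F^2 / (p_E^2 p_G).
Substituting and setting equal to 0.00292 kPa^-1 gives a polynomial in X; the root in (0,1) is X = 0.313.

X = 0.313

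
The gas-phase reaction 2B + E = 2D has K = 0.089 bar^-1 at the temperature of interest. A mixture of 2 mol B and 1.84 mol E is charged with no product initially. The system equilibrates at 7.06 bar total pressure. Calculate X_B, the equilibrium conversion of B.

Take 2 mol B as basis and let X be its fractional conversion, so ξ = X.
Moles: n_B = 2 − 2X; n_E = 1.84 − X; n_D = 2X.
n_T = Σnᵢ = 3.84 − X.
y_i = n_i/n_T, p_i = y_i·P. K = p_D^2 / (p_B^2 p_E).
Setting this equal to 0.089 bar^-1 and taking the physical root (0 < X < 1) gives X = 0.342.

X = 0.342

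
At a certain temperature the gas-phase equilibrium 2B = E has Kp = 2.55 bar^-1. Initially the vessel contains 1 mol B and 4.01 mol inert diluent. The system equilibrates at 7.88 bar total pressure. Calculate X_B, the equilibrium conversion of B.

X = 0.713

Let X = conversion of B (basis 1 mol B); extent of reaction ξ = 0.5X.
Moles: n_B = 1 − X; n_E = 0.5X; n_I = 4.01 (inert).
Summing: n_T = 5.01 − 0.5X.
With p_i = (n_i/n_T)P, Kp = p_E / (p_B^2).
Substituting and setting equal to 2.55 bar^-1 gives a polynomial in X; the root in (0,1) is X = 0.713.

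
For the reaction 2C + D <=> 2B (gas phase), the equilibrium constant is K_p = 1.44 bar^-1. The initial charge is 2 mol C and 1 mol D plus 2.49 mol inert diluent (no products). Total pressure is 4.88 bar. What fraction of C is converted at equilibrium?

X = 0.464

Let X = conversion of C (basis 2 mol C); extent of reaction ξ = X.
At extent ξ: n_C = 2 − 2X; n_D = 1 − X; n_B = 2X; n_I = 2.49 (inert).
Summing: n_T = 5.49 − X.
Mole fractions y_i = n_i/n_T; K_p = p_B^2 / (p_C^2 p_D) with p_i = y_i·P.
Equating to 1.44 bar^-1 and solving on 0 < X < 1: X = 0.464.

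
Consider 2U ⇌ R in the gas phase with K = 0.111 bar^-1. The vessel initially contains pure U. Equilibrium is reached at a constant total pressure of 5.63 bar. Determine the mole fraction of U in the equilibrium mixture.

y_U = 0.697

Basis: 1 mol U initially; let X = conversion of U. Extent ξ = 0.5X.
At extent ξ: n_U = 1 − X; n_R = 0.5X.
Summing: n_T = 1 − 0.5X.
With p_i = (n_i/n_T)P, K = p_R / (p_U^2).
Setting this equal to 0.111 bar^-1 and taking the physical root (0 < X < 1) gives X = 0.465.
Then n_U = 0.535, n_T = 0.767, so y_U = 0.697.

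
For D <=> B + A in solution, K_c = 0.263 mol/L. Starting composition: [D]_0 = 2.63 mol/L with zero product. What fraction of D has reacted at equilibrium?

X = 0.270

Let X = conversion of D; extent ξ = 2.63·X mol/L.
Concentrations: [D] = 2.63 − 2.63X; [B] = 2.63X; [A] = 2.63X.
K_c = [B] [A] / ([D]).
Equating to 0.263 mol/L: the physical root is X = 0.270.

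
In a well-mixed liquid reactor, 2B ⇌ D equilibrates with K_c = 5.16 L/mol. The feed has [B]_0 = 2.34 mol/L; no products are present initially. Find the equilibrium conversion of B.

X = 0.816

Let X = conversion of B; extent ξ = 2.34X/2 mol/L.
Concentrations: [B] = 2.34 − 2.34X; [D] = 1.17X.
K_c = [D] / ([B]^2).
This equals 5.16 at X = 0.816 (the root in 0 < X < 1).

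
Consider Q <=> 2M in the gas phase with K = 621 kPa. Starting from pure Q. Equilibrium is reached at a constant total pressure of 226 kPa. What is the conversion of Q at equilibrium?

X = 0.638

Take 1 mol Q as basis and let X be its fractional conversion, so ξ = X.
At extent ξ: n_Q = 1 − X; n_M = 2X.
Total moles n_T = 1 + X.
Mole fractions y_i = n_i/n_T; K = p_M^2 / (p_Q) with p_i = y_i·P.
Substituting and setting equal to 621 kPa gives a polynomial in X; the root in (0,1) is X = 0.638.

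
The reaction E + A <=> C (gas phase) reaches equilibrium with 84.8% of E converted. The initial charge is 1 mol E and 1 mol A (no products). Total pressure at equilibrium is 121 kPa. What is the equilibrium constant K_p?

K_p = 0.349 kPa^-1

Take 1 mol E as basis and let X be its fractional conversion, so ξ = X.
Moles: n_E = 1 − X; n_A = 1 − X; n_C = X.
Summing: n_T = 2 − X.
At X = 0.848: n_E = 0.152, n_A = 0.152, n_C = 0.848, n_T = 1.15.
p_i = (n_i/n_T)·P. K_p = p_C / (p_E p_A) = 0.349 kPa^-1.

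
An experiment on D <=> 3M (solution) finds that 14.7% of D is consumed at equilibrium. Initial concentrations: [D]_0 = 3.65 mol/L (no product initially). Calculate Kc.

Let X = conversion of D.
Concentrations: [D] = 3.65 − 3.65X; [M] = 10.9X.
At X = 0.147: [D] = 3.11, [M] = 1.61.
Kc = [M]^3 / ([D]) = 1.34 (mol/L)^2.

Kc = 1.34 (mol/L)^2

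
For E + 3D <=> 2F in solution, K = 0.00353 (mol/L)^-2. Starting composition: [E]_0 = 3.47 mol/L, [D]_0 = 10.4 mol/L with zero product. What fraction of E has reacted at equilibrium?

Let X = conversion of E; extent ξ = 3.47·X mol/L.
Concentrations: [E] = 3.47 − 3.47X; [D] = 10.4 − 10.4X; [F] = 6.94X.
K = [F]^2 / ([E] [D]^3).
Equating to 0.00353 (mol/L)^-2: the physical root is X = 0.278.

X = 0.278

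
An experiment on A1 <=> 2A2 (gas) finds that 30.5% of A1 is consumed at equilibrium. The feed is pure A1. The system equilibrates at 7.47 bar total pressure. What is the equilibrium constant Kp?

Take 1 mol A1 as basis and let X be its fractional conversion, so ξ = X.
Moles: n_A1 = 1 − X; n_A2 = 2X.
Total moles n_T = 1 + X.
At X = 0.305: n_A1 = 0.695, n_A2 = 0.61, n_T = 1.31.
p_i = (n_i/n_T)·P. Kp = p_A2^2 / (p_A1) = 3.06 bar.

Kp = 3.06 bar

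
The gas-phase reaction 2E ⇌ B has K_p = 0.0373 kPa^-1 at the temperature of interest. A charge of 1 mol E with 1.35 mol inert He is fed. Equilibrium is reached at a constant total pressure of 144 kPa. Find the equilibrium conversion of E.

Let X = conversion of E (basis 1 mol E); extent of reaction ξ = 0.5X.
Species balance: n_E = 1 − X; n_B = 0.5X; n_I = 1.35 (inert).
Total moles n_T = 2.35 − 0.5X.
y_i = n_i/n_T, p_i = y_i·P. K_p = p_B / (p_E^2).
This yields a degree-2 equation in X; solving on (0,1), X = 0.650.

X = 0.650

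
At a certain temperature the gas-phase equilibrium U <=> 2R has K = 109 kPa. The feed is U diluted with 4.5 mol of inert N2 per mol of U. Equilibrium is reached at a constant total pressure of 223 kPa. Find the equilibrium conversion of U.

X = 0.567

Let X = conversion of U (basis 1 mol U); extent of reaction ξ = X.
Species balance: n_U = 1 − X; n_R = 2X; n_I = 4.5 (inert).
Total moles n_T = 5.5 + X.
With p_i = (n_i/n_T)P, K = p_R^2 / (p_U).
Substituting and setting equal to 109 kPa gives a polynomial in X; the root in (0,1) is X = 0.567.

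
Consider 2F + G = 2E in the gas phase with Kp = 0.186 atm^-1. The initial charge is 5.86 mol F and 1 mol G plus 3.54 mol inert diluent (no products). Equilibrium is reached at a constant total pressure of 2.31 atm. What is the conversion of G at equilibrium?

X = 0.404

Take 1 mol G as basis and let X be its fractional conversion, so ξ = X.
Moles: n_F = 5.86 − 2X; n_G = 1 − X; n_E = 2X; n_I = 3.54 (inert).
Summing: n_T = 10.4 − X.
With p_i = (n_i/n_T)P, Kp = p_E^2 / (p_F^2 p_G).
Substituting and setting equal to 0.186 atm^-1 gives a polynomial in X; the root in (0,1) is X = 0.404.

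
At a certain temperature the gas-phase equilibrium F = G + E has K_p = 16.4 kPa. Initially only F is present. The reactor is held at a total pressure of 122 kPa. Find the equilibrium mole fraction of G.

Take 1 mol F as basis and let X be its fractional conversion, so ξ = X.
Moles: n_F = 1 − X; n_G = X; n_E = X.
Summing: n_T = 1 + X.
Mole fractions y_i = n_i/n_T; K_p = p_G p_E / (p_F) with p_i = y_i·P.
Equating to 16.4 kPa and solving on 0 < X < 1: X = 0.344.
Then n_G = 0.344, n_T = 1.34, so y_G = 0.256.

y_G = 0.256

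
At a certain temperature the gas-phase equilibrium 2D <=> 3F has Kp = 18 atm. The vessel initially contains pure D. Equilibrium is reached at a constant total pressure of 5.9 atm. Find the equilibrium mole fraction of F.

Let X = conversion of D (basis 1 mol D); extent of reaction ξ = 0.5X.
Moles: n_D = 1 − X; n_F = 1.5X.
Total moles n_T = 1 + 0.5X.
y_i = n_i/n_T, p_i = y_i·P. Kp = p_F^3 / (p_D^2).
Equating to 18 atm and solving on 0 < X < 1: X = 0.586.
Then n_F = 0.878, n_T = 1.29, so y_F = 0.679.

y_F = 0.679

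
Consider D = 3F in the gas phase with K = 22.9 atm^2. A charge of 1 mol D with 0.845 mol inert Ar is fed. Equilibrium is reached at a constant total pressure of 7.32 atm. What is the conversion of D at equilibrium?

X = 0.405

Take 1 mol D as basis and let X be its fractional conversion, so ξ = X.
Mole table: n_D = 1 − X; n_F = 3X; n_I = 0.845 (inert).
n_T = Σnᵢ = 1.84 + 2X.
y_i = n_i/n_T, p_i = y_i·P. K = p_F^3 / (p_D).
Substituting and setting equal to 22.9 atm^2 gives a polynomial in X; the root in (0,1) is X = 0.405.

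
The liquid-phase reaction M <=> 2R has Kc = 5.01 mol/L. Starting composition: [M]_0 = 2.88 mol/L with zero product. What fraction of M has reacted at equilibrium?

X = 0.477

Let X = conversion of M; extent ξ = 2.88·X mol/L.
Concentrations: [M] = 2.88 − 2.88X; [R] = 5.76X.
Kc = [R]^2 / ([M]).
Setting equal to 5.01 and solving for X on (0,1) gives X = 0.477.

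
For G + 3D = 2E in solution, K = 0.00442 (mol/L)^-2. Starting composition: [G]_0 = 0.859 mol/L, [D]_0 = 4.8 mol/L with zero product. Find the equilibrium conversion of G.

Let X = conversion of G; extent ξ = 0.859·X mol/L.
Concentrations: [G] = 0.859 − 0.859X; [D] = 4.8 − 2.58X; [E] = 1.72X.
K = [E]^2 / ([G] [D]^3).
Setting equal to 0.00442 and solving for X on (0,1) gives X = 0.259.

X = 0.259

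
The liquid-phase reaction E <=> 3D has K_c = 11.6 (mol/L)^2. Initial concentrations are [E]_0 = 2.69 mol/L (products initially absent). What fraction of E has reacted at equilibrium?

X = 0.340

Let X = conversion of E; extent ξ = 2.69·X mol/L.
Concentrations: [E] = 2.69 − 2.69X; [D] = 8.07X.
K_c = [D]^3 / ([E]).
This equals 11.6 at X = 0.340 (the root in 0 < X < 1).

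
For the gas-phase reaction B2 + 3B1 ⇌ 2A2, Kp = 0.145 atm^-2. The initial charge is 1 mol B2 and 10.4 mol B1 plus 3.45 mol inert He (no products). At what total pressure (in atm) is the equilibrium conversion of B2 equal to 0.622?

P = 2.9 atm

Basis: 1 mol B2 initially; let X = conversion of B2. Extent ξ = X.
Species balance: n_B2 = 1 − X; n_B1 = 10.4 − 3X; n_A2 = 2X; n_I = 3.45 (inert).
Summing: n_T = 14.9 − 2X.
Kp = p_A2^2 / (p_B2 p_B1^3) with p_i = (n_i/n_T)·P.
At X = 0.622: the mole-fraction product g(X) = Π y_i^ν_i = 1.219. Since Kp = g(X)·P^{-2}, P = (g/Kp)^(1/2) = (1.219/0.145)^(1/2) = 2.9 atm.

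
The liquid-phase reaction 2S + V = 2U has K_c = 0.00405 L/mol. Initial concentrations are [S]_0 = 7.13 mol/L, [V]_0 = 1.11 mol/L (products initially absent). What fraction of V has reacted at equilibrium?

Let X = conversion of V; extent ξ = 1.11·X mol/L.
Concentrations: [S] = 7.13 − 2.22X; [V] = 1.11 − 1.11X; [U] = 2.22X.
K_c = [U]^2 / ([S]^2 [V]).
Equating to 0.00405 L/mol: the physical root is X = 0.183.

X = 0.183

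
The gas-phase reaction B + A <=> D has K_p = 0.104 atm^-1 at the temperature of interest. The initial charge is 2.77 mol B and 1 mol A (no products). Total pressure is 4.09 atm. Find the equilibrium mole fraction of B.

y_B = 0.717

Take 1 mol A as basis and let X be its fractional conversion, so ξ = X.
Mole table: n_B = 2.77 − X; n_A = 1 − X; n_D = X.
n_T = Σnᵢ = 3.77 − X.
Mole fractions y_i = n_i/n_T; K_p = p_D / (p_B p_A) with p_i = y_i·P.
Substituting and setting equal to 0.104 atm^-1 gives a polynomial in X; the root in (0,1) is X = 0.234.
Then n_B = 2.54, n_T = 3.54, so y_B = 0.717.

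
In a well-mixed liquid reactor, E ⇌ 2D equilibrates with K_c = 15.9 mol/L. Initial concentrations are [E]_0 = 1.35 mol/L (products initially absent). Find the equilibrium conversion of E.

Let X = conversion of E; extent ξ = 1.35·X mol/L.
Concentrations: [E] = 1.35 − 1.35X; [D] = 2.7X.
K_c = [D]^2 / ([E]).
Solving K_c = 15.9 for X ∈ (0,1): X = 0.789.

X = 0.789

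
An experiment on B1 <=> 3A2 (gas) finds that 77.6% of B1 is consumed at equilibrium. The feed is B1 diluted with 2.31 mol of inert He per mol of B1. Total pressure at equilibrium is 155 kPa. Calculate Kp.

Take 1 mol B1 as basis and let X be its fractional conversion, so ξ = X.
Moles: n_B1 = 1 − X; n_A2 = 3X; n_I = 2.31 (inert).
Total moles n_T = 3.31 + 2X.
At X = 0.776: n_B1 = 0.224, n_A2 = 2.33, n_T = 4.86.
p_i = (n_i/n_T)·P. Kp = p_A2^3 / (p_B1) = 5.72e+04 kPa^2.

Kp = 5.72e+04 kPa^2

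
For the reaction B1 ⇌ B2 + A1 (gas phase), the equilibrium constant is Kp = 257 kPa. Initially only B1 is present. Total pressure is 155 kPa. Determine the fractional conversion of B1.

X = 0.790

Let X = conversion of B1 (basis 1 mol B1); extent of reaction ξ = X.
At extent ξ: n_B1 = 1 − X; n_B2 = X; n_A1 = X.
n_T = Σnᵢ = 1 + X.
With p_i = (n_i/n_T)P, Kp = p_B2 p_A1 / (p_B1).
This yields a degree-2 equation in X; solving on (0,1), X = 0.790.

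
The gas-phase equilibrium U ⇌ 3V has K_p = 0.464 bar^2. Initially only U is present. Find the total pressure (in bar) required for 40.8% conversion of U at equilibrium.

P = 0.703 bar

Basis: 1 mol U initially; let X = conversion of U. Extent ξ = X.
Moles: n_U = 1 − X; n_V = 3X.
n_T = Σnᵢ = 1 + 2X.
K_p = p_V^3 / (p_U) with p_i = (n_i/n_T)·P.
At X = 0.408: the mole-fraction product g(X) = Π y_i^ν_i = 0.9393. Since K_p = g(X)·P^{2}, P = (K_p/g)^(1/2) = (0.464/0.9393)^(1/2) = 0.703 bar.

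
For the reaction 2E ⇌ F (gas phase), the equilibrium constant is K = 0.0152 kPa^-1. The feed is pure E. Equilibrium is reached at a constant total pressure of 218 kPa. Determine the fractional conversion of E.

X = 0.735

Take 1 mol E as basis and let X be its fractional conversion, so ξ = 0.5X.
Moles: n_E = 1 − X; n_F = 0.5X.
Total moles n_T = 1 − 0.5X.
y_i = n_i/n_T, p_i = y_i·P. K = p_F / (p_E^2).
Setting this equal to 0.0152 kPa^-1 and taking the physical root (0 < X < 1) gives X = 0.735.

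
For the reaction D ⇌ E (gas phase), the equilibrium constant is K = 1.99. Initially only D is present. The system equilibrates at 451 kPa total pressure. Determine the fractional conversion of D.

Let X = conversion of D (basis 1 mol D); extent of reaction ξ = X.
Species balance: n_D = 1 − X; n_E = X.
Total moles n_T = 1 (Δν = 0, constant).
Mole fractions y_i = n_i/n_T; K = p_E / (p_D) with p_i = y_i·P.
This yields a degree-1 equation in X; solving on (0,1), X = 0.666.

X = 0.666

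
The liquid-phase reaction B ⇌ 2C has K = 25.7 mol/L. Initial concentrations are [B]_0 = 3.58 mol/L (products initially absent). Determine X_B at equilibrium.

Let X = conversion of B; extent ξ = 3.58·X mol/L.
Concentrations: [B] = 3.58 − 3.58X; [C] = 7.16X.
K = [C]^2 / ([B]).
This equals 25.7 at X = 0.715 (the root in 0 < X < 1).

X = 0.715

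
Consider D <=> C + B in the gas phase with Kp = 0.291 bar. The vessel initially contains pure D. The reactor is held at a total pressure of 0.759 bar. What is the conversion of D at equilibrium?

X = 0.526

Basis: 1 mol D initially; let X = conversion of D. Extent ξ = X.
At extent ξ: n_D = 1 − X; n_C = X; n_B = X.
Summing: n_T = 1 + X.
Mole fractions y_i = n_i/n_T; Kp = p_C p_B / (p_D) with p_i = y_i·P.
Equating to 0.291 bar and solving on 0 < X < 1: X = 0.526.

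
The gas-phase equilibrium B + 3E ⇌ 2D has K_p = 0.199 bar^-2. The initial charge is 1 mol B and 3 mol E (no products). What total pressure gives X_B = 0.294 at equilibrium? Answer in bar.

P = 1.74 bar

Basis: 1 mol B initially; let X = conversion of B. Extent ξ = X.
At extent ξ: n_B = 1 − X; n_E = 3 − 3X; n_D = 2X.
Summing: n_T = 4 − 2X.
K_p = p_D^2 / (p_B p_E^3) with p_i = (n_i/n_T)·P.
At X = 0.294: the mole-fraction product g(X) = Π y_i^ν_i = 0.6001. Since K_p = g(X)·P^{-2}, P = (g/K_p)^(1/2) = (0.6001/0.199)^(1/2) = 1.74 bar.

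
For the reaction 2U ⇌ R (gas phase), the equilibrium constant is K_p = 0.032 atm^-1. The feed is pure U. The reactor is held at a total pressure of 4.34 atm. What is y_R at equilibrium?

y_R = 0.110

Let X = conversion of U (basis 1 mol U); extent of reaction ξ = 0.5X.
Species balance: n_U = 1 − X; n_R = 0.5X.
Total moles n_T = 1 − 0.5X.
Mole fractions y_i = n_i/n_T; K_p = p_R / (p_U^2) with p_i = y_i·P.
Equating to 0.032 atm^-1 and solving on 0 < X < 1: X = 0.198.
Then n_R = 0.0991, n_T = 0.901, so y_R = 0.110.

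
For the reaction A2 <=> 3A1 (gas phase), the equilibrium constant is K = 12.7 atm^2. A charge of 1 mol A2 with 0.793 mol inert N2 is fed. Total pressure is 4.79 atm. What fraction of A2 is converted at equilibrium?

X = 0.435

Let X = conversion of A2 (basis 1 mol A2); extent of reaction ξ = X.
Mole table: n_A2 = 1 − X; n_A1 = 3X; n_I = 0.793 (inert).
n_T = Σnᵢ = 1.79 + 2X.
y_i = n_i/n_T, p_i = y_i·P. K = p_A1^3 / (p_A2).
This yields a degree-3 equation in X; solving on (0,1), X = 0.435.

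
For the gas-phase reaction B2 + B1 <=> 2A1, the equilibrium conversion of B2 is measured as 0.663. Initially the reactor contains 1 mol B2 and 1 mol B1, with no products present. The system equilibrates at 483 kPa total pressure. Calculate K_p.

Take 1 mol B2 as basis and let X be its fractional conversion, so ξ = X.
Mole table: n_B2 = 1 − X; n_B1 = 1 − X; n_A1 = 2X.
n_T stays at 2 (no change in mole number).
At X = 0.663: n_B2 = 0.337, n_B1 = 0.337, n_A1 = 1.33, n_T = 2.
p_i = (n_i/n_T)·P. K_p = p_A1^2 / (p_B2 p_B1) = 15.5.

K_p = 15.5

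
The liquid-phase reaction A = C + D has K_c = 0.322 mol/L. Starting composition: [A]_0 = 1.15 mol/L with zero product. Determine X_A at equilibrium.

Let X = conversion of A; extent ξ = 1.15·X mol/L.
Concentrations: [A] = 1.15 − 1.15X; [C] = 1.15X; [D] = 1.15X.
K_c = [C] [D] / ([A]).
This equals 0.322 at X = 0.407 (the root in 0 < X < 1).

X = 0.407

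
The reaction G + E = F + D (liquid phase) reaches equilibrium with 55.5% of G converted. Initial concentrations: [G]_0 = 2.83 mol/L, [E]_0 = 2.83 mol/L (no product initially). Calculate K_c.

K_c = 1.56

Let X = conversion of G.
Concentrations: [G] = 2.83 − 2.83X; [E] = 2.83 − 2.83X; [F] = 2.83X; [D] = 2.83X.
At X = 0.555: [G] = 1.26, [E] = 1.26, [F] = 1.57, [D] = 1.57.
K_c = [F] [D] / ([G] [E]) = 1.56.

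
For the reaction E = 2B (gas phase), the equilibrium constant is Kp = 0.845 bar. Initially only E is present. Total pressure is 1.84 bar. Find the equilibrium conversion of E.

Let X = conversion of E (basis 1 mol E); extent of reaction ξ = X.
Species balance: n_E = 1 − X; n_B = 2X.
Total moles n_T = 1 + X.
Mole fractions y_i = n_i/n_T; Kp = p_B^2 / (p_E) with p_i = y_i·P.
Equating to 0.845 bar and solving on 0 < X < 1: X = 0.321.

X = 0.321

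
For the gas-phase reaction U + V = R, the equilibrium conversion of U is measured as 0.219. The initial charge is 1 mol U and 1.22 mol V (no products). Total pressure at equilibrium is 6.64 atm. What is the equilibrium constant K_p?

Basis: 1 mol U initially; let X = conversion of U. Extent ξ = X.
Mole table: n_U = 1 − X; n_V = 1.22 − X; n_R = X.
n_T = Σnᵢ = 2.22 − X.
At X = 0.219: n_U = 0.781, n_V = 1, n_R = 0.219, n_T = 2.
p_i = (n_i/n_T)·P. K_p = p_R / (p_U p_V) = 0.0844 atm^-1.

K_p = 0.0844 atm^-1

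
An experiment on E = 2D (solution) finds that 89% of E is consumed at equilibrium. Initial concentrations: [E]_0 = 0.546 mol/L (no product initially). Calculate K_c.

Let X = conversion of E.
Concentrations: [E] = 0.546 − 0.546X; [D] = 1.09X.
At X = 0.89: [E] = 0.0601, [D] = 0.972.
K_c = [D]^2 / ([E]) = 15.7 mol/L.

K_c = 15.7 mol/L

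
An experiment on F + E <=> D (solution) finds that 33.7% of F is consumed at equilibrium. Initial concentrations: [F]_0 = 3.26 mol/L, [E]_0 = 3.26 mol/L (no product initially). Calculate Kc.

Let X = conversion of F.
Concentrations: [F] = 3.26 − 3.26X; [E] = 3.26 − 3.26X; [D] = 3.26X.
At X = 0.337: [F] = 2.16, [E] = 2.16, [D] = 1.1.
Kc = [D] / ([F] [E]) = 0.235 L/mol.

Kc = 0.235 L/mol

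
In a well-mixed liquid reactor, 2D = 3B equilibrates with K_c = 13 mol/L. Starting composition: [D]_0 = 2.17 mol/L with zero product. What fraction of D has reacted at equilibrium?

Let X = conversion of D; extent ξ = 2.17X/2 mol/L.
Concentrations: [D] = 2.17 − 2.17X; [B] = 3.25X.
K_c = [B]^3 / ([D]^2).
Solving K_c = 13 for X ∈ (0,1): X = 0.627.

X = 0.627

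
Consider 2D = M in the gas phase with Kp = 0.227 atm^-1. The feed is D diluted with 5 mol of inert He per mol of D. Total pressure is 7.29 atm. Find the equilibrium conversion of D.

X = 0.287

Take 1 mol D as basis and let X be its fractional conversion, so ξ = 0.5X.
Moles: n_D = 1 − X; n_M = 0.5X; n_I = 5 (inert).
Summing: n_T = 6 − 0.5X.
Mole fractions y_i = n_i/n_T; Kp = p_M / (p_D^2) with p_i = y_i·P.
This yields a degree-2 equation in X; solving on (0,1), X = 0.287.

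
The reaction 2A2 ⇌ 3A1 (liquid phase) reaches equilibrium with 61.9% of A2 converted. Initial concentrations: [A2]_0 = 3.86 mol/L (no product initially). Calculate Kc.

Let X = conversion of A2.
Concentrations: [A2] = 3.86 − 3.86X; [A1] = 5.79X.
At X = 0.619: [A2] = 1.47, [A1] = 3.58.
Kc = [A1]^3 / ([A2]^2) = 21.3 mol/L.

Kc = 21.3 mol/L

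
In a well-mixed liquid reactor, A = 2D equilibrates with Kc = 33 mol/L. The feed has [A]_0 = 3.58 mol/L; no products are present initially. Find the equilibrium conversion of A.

X = 0.754

Let X = conversion of A; extent ξ = 3.58·X mol/L.
Concentrations: [A] = 3.58 − 3.58X; [D] = 7.16X.
Kc = [D]^2 / ([A]).
Equating to 33 mol/L: the physical root is X = 0.754.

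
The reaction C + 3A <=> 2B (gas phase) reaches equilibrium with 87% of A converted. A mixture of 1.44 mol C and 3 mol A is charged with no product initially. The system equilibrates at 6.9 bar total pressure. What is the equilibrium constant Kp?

Kp = 13.7 bar^-2

Let X = conversion of A (basis 3 mol A); extent of reaction ξ = X.
Species balance: n_C = 1.44 − X; n_A = 3 − 3X; n_B = 2X.
Total moles n_T = 4.44 − 2X.
At X = 0.87: n_C = 0.57, n_A = 0.39, n_B = 1.74, n_T = 2.7.
p_i = (n_i/n_T)·P. Kp = p_B^2 / (p_C p_A^3) = 13.7 bar^-2.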